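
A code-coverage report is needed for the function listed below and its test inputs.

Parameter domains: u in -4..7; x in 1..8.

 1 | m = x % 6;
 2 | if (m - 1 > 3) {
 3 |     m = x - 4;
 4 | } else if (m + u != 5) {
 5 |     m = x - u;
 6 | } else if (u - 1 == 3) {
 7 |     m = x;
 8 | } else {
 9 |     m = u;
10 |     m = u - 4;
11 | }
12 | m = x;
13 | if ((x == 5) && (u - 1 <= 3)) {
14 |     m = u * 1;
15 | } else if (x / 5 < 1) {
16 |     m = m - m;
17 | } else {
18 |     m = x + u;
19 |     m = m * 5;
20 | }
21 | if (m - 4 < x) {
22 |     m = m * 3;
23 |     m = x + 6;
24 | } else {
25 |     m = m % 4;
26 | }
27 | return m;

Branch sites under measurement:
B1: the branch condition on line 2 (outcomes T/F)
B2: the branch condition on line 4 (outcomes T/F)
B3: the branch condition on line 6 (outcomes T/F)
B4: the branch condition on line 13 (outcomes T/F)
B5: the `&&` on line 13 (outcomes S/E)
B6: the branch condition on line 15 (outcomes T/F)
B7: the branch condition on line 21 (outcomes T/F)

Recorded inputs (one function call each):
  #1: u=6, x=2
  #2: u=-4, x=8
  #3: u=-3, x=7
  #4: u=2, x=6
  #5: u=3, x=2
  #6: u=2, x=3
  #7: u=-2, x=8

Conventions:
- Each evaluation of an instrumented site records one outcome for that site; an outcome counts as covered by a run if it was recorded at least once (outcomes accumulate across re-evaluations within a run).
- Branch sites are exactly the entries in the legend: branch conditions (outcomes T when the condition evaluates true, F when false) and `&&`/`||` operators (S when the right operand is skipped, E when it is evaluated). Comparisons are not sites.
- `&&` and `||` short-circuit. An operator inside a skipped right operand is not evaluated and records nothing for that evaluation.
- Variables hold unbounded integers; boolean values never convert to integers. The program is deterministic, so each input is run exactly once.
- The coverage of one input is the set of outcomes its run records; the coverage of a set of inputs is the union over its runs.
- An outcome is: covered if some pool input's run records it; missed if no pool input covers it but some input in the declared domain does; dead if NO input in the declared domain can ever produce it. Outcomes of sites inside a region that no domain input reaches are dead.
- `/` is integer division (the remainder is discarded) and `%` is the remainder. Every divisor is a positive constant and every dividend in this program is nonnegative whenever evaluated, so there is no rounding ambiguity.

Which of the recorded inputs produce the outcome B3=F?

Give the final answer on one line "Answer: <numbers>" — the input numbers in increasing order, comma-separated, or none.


input #1 (u=6, x=2): misses B3=F
input #2 (u=-4, x=8): misses B3=F
input #3 (u=-3, x=7): misses B3=F
input #4 (u=2, x=6): misses B3=F
input #5 (u=3, x=2): covers B3=F
input #6 (u=2, x=3): covers B3=F
input #7 (u=-2, x=8): misses B3=F
Answer: 5, 6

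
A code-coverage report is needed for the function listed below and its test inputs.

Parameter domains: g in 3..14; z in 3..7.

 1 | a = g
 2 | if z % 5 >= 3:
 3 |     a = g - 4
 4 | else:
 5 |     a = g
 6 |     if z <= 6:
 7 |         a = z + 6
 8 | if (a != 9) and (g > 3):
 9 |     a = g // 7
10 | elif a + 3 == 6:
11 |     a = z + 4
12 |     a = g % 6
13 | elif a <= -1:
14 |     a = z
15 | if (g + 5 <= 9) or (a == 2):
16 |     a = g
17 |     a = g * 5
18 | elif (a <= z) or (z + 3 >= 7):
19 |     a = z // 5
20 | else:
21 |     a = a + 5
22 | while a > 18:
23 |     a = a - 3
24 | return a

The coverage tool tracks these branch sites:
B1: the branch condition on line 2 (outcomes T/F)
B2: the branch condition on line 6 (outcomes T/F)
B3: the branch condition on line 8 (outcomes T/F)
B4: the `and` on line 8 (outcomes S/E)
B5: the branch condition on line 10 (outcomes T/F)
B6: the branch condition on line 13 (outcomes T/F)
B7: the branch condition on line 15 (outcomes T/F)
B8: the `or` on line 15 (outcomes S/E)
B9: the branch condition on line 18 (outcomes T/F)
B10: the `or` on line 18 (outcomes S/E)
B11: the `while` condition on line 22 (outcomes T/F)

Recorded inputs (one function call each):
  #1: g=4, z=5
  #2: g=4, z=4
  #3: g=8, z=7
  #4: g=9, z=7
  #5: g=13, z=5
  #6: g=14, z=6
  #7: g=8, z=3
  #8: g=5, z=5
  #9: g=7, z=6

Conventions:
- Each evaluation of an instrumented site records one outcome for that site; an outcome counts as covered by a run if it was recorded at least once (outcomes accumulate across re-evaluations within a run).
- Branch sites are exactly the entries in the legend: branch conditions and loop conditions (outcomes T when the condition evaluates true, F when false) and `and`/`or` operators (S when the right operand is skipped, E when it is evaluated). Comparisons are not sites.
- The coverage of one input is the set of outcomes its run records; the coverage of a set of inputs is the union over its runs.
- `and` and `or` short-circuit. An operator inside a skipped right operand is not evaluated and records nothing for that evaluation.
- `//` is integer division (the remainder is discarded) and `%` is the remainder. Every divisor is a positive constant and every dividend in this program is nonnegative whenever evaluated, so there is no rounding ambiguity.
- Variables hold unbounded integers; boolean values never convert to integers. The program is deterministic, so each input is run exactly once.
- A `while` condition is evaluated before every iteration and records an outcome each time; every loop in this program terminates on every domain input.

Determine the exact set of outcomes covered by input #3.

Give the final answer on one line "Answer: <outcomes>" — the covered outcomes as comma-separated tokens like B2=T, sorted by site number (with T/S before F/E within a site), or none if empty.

Simulating input #3 (g=8, z=7) step by step:
  B1->F, B2->F, B4->E, B3->T, B8->E, B7->F, B10->S, B9->T, B11->F
as a set, this run covers: B1=F, B2=F, B3=T, B4=E, B7=F, B8=E, B9=T, B10=S, B11=F

Answer: B1=F, B2=F, B3=T, B4=E, B7=F, B8=E, B9=T, B10=S, B11=F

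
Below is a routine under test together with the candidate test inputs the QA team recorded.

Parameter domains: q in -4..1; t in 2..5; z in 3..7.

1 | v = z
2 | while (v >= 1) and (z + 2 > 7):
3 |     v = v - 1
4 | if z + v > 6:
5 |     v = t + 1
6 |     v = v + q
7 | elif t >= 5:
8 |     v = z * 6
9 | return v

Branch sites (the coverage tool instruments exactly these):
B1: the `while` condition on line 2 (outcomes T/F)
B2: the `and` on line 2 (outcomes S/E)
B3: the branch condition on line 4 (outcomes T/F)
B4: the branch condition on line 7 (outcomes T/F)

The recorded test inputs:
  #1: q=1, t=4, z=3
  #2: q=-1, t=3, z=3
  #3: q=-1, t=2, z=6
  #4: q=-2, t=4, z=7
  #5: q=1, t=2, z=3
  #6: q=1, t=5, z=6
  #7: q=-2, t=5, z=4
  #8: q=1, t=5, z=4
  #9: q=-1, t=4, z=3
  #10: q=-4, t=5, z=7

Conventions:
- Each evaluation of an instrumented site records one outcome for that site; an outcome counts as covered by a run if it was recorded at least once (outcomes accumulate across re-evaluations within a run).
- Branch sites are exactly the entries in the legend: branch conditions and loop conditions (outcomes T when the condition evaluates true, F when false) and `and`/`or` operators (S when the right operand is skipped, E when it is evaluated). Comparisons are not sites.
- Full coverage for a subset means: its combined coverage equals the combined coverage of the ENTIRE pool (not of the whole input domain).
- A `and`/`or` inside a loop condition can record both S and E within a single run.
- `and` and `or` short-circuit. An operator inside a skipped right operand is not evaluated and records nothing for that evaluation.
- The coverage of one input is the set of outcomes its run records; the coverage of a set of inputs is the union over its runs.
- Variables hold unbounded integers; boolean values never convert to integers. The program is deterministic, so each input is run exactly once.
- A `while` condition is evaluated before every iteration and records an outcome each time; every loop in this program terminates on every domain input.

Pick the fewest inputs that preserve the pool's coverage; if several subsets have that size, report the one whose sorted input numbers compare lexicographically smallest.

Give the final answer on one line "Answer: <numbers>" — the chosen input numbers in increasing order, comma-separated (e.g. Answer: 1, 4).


input #1, q=1, t=4, z=3: events B2->E, B1->F, B3->F, B4->F; outcomes B1=F, B2=E, B3=F, B4=F
input #2, q=-1, t=3, z=3: events B2->E, B1->F, B3->F, B4->F; outcomes B1=F, B2=E, B3=F, B4=F
input #3, q=-1, t=2, z=6: events B2->E, B1->T, B2->E, B1->T, B2->E, B1->T, B2->E, B1->T, B2->E, B1->T, B2->E, B1->T, B2->S, B1->F, ...; outcomes B1=T, B1=F, B2=S, B2=E, B3=F, B4=F
input #4, q=-2, t=4, z=7: events B2->E, B1->T, B2->E, B1->T, B2->E, B1->T, B2->E, B1->T, B2->E, B1->T, B2->E, B1->T, B2->E, B1->T, ...; outcomes B1=T, B1=F, B2=S, B2=E, B3=T
input #5, q=1, t=2, z=3: events B2->E, B1->F, B3->F, B4->F; outcomes B1=F, B2=E, B3=F, B4=F
input #6, q=1, t=5, z=6: events B2->E, B1->T, B2->E, B1->T, B2->E, B1->T, B2->E, B1->T, B2->E, B1->T, B2->E, B1->T, B2->S, B1->F, ...; outcomes B1=T, B1=F, B2=S, B2=E, B3=F, B4=T
input #7, q=-2, t=5, z=4: events B2->E, B1->F, B3->T; outcomes B1=F, B2=E, B3=T
input #8, q=1, t=5, z=4: events B2->E, B1->F, B3->T; outcomes B1=F, B2=E, B3=T
input #9, q=-1, t=4, z=3: events B2->E, B1->F, B3->F, B4->F; outcomes B1=F, B2=E, B3=F, B4=F
input #10, q=-4, t=5, z=7: events B2->E, B1->T, B2->E, B1->T, B2->E, B1->T, B2->E, B1->T, B2->E, B1->T, B2->E, B1->T, B2->E, B1->T, ...; outcomes B1=T, B1=F, B2=S, B2=E, B3=T
pool-wide coverage (8 outcomes): B1=T, B1=F, B2=S, B2=E, B3=T, B3=F, B4=T, B4=F
size 1 is not enough: best union over all size-1 subsets is 6/8
size 2 is not enough: best union over all size-2 subsets is 7/8
the canonical winner is {1, 4, 6}: size 3, full 8-outcome coverage, earliest index list among size-3 covers
Answer: 1, 4, 6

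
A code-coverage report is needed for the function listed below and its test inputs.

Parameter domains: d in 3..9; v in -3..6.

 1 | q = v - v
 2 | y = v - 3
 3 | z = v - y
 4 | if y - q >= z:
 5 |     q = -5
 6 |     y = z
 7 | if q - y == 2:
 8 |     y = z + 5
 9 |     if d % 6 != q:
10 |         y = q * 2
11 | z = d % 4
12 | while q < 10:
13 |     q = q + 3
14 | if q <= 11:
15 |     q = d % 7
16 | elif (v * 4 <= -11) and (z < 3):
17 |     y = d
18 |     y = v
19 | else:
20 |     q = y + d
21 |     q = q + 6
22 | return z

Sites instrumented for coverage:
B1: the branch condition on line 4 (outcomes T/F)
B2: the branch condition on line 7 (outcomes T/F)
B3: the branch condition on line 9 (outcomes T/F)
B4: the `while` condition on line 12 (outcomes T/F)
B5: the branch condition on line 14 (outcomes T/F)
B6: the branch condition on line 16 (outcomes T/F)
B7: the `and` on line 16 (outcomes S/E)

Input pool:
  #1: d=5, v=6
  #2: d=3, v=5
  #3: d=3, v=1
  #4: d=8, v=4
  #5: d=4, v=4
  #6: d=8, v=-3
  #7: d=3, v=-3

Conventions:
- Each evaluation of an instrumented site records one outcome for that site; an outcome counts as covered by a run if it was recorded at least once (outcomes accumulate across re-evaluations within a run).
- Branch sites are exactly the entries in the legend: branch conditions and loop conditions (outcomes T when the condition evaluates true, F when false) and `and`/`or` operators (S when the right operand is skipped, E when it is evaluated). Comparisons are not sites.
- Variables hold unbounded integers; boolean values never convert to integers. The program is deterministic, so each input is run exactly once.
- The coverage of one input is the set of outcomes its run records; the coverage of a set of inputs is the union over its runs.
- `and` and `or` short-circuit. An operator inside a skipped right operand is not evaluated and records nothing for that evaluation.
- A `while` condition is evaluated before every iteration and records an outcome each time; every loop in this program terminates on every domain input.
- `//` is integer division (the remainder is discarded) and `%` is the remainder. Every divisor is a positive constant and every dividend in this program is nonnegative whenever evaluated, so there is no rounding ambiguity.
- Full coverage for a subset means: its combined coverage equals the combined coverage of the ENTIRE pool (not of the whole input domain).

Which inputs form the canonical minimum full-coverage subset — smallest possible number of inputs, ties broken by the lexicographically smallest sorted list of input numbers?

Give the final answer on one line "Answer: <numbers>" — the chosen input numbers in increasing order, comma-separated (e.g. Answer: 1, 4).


test 1 (d=5, v=6) fires B1->T, B2->F, B4->T, B4->T, B4->T, B4->T, B4->T, B4->F, B5->T; hits B1=T, B2=F, B4=T, B4=F, B5=T
test 2 (d=3, v=5) fires B1->F, B2->F, B4->T, B4->T, B4->T, B4->T, B4->F, B5->F, B7->S, B6->F; hits B1=F, B2=F, B4=T, B4=F, B5=F, B6=F, B7=S
test 3 (d=3, v=1) fires B1->F, B2->T, B3->T, B4->T, B4->T, B4->T, B4->T, B4->F, B5->F, B7->S, B6->F; hits B1=F, B2=T, B3=T, B4=T, B4=F, B5=F, B6=F, B7=S
test 4 (d=8, v=4) fires B1->F, B2->F, B4->T, B4->T, B4->T, B4->T, B4->F, B5->F, B7->S, B6->F; hits B1=F, B2=F, B4=T, B4=F, B5=F, B6=F, B7=S
test 5 (d=4, v=4) fires B1->F, B2->F, B4->T, B4->T, B4->T, B4->T, B4->F, B5->F, B7->S, B6->F; hits B1=F, B2=F, B4=T, B4=F, B5=F, B6=F, B7=S
test 6 (d=8, v=-3) fires B1->F, B2->F, B4->T, B4->T, B4->T, B4->T, B4->F, B5->F, B7->E, B6->T; hits B1=F, B2=F, B4=T, B4=F, B5=F, B6=T, B7=E
test 7 (d=3, v=-3) fires B1->F, B2->F, B4->T, B4->T, B4->T, B4->T, B4->F, B5->F, B7->E, B6->F; hits B1=F, B2=F, B4=T, B4=F, B5=F, B6=F, B7=E
pool-wide coverage (13 outcomes): B1=T, B1=F, B2=T, B2=F, B3=T, B4=T, B4=F, B5=T, B5=F, B6=T, B6=F, B7=S, B7=E
no size-1 subset reaches all 13 outcomes (best union: 8/13)
no size-2 subset reaches all 13 outcomes (best union: 11/13)
size 3: inputs {1, 3, 6} cover all 13 outcomes, and no lexicographically smaller subset of this size does
Answer: 1, 3, 6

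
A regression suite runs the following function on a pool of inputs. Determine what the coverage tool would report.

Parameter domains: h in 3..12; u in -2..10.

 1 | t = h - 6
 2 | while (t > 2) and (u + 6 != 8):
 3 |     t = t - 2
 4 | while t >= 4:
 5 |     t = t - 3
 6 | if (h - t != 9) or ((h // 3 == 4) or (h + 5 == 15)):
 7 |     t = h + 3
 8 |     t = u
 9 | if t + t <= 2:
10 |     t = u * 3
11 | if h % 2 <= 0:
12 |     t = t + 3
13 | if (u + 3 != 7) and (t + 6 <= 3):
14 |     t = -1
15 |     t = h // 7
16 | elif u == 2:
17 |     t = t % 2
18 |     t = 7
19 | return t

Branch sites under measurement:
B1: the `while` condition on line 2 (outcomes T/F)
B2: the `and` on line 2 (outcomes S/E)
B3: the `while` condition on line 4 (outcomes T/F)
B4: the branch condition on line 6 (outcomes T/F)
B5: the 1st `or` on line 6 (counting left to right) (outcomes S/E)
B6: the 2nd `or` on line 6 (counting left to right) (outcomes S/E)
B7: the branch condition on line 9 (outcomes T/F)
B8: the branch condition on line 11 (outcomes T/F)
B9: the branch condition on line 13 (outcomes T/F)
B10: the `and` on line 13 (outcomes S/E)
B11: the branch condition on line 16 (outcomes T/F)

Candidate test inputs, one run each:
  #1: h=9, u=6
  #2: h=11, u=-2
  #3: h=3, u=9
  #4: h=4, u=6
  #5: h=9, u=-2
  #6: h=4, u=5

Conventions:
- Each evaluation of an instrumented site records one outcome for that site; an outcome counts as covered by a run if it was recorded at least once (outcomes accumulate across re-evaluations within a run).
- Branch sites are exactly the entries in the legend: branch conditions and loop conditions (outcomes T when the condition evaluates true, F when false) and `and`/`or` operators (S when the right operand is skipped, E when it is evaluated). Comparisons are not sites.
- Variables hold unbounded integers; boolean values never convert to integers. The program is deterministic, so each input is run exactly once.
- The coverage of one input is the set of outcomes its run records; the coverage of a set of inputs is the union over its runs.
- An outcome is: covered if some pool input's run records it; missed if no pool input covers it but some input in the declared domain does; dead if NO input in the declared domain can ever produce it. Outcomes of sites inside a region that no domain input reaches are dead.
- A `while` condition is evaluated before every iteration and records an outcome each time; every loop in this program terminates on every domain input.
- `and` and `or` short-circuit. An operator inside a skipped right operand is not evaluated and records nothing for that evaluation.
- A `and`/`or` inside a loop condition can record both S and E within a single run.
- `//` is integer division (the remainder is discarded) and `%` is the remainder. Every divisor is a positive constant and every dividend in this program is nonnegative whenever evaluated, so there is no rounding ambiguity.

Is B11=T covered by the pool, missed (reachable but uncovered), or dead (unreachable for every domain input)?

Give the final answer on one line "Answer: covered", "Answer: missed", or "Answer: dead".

no pool input records B11=T
but domain input (h=3, u=2) does record it -> reachable, so missed

Answer: missed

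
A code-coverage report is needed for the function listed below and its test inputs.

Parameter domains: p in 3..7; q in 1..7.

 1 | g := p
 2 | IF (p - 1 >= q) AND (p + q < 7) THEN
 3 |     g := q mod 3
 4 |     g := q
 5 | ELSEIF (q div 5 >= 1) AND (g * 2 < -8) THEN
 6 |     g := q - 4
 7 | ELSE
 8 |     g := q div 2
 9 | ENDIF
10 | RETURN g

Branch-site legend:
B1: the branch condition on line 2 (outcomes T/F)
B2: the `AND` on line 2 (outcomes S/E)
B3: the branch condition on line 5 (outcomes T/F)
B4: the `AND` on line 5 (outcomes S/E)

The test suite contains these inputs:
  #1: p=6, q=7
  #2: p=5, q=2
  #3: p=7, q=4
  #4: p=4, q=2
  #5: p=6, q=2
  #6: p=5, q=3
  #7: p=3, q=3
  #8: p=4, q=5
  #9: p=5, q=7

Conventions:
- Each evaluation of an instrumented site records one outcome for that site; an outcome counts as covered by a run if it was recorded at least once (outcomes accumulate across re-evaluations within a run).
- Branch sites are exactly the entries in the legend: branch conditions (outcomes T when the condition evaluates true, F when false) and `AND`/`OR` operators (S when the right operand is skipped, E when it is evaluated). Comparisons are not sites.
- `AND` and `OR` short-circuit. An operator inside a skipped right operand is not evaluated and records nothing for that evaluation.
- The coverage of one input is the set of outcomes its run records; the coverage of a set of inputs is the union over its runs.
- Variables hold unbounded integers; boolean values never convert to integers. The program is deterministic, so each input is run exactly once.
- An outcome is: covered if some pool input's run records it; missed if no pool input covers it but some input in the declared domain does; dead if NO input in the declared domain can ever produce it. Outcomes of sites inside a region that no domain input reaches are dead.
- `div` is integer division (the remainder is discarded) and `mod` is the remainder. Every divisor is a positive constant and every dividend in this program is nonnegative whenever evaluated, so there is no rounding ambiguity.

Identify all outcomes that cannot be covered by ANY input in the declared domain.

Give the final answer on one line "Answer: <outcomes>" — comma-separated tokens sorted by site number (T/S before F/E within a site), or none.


running all 35 domain inputs and tallying outcomes:
  B3=T: unreachable across the whole domain -> dead
  reachable outcomes have witnesses, e.g. B1=T (e.g. p=3, q=1), B1=F (e.g. p=3, q=3), B2=S (e.g. p=3, q=3), B2=E (e.g. p=3, q=1)
Answer: B3=T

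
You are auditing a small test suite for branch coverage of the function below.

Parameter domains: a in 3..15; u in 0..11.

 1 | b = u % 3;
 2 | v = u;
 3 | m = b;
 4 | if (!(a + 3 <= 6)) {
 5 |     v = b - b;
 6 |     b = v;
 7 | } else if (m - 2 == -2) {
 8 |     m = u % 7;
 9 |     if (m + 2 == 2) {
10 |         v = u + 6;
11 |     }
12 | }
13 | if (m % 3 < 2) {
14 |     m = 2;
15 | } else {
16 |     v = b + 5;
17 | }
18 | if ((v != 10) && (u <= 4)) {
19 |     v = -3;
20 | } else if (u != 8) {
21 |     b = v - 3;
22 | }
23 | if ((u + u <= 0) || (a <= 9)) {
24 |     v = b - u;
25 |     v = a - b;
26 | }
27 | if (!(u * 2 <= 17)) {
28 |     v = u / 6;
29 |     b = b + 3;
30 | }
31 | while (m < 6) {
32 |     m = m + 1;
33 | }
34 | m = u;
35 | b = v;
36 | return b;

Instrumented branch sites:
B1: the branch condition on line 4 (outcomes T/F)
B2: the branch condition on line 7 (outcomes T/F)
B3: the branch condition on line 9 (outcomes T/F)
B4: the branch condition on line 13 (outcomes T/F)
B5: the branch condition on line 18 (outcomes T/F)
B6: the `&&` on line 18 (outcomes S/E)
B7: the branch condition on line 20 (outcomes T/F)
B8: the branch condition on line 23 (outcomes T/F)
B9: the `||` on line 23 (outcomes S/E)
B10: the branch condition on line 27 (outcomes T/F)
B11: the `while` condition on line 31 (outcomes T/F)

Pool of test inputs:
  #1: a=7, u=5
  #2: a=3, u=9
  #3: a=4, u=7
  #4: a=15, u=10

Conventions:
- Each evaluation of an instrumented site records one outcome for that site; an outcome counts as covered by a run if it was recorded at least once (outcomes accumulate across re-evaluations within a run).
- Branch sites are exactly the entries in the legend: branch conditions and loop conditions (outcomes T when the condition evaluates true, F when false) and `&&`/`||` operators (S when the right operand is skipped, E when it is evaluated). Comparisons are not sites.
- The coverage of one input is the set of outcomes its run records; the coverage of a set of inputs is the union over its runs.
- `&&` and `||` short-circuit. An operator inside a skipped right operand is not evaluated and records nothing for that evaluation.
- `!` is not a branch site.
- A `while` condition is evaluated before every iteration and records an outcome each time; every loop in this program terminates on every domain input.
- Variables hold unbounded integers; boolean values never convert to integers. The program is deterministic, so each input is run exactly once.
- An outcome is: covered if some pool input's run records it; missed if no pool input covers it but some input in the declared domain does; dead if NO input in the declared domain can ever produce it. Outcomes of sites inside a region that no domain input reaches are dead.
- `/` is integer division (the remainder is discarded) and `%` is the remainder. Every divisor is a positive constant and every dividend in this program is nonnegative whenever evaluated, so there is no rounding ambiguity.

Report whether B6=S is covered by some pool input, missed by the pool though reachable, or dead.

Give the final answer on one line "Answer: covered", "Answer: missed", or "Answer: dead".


no pool input records B6=S
but domain input (a=3, u=10) does record it -> reachable, so missed
Answer: missed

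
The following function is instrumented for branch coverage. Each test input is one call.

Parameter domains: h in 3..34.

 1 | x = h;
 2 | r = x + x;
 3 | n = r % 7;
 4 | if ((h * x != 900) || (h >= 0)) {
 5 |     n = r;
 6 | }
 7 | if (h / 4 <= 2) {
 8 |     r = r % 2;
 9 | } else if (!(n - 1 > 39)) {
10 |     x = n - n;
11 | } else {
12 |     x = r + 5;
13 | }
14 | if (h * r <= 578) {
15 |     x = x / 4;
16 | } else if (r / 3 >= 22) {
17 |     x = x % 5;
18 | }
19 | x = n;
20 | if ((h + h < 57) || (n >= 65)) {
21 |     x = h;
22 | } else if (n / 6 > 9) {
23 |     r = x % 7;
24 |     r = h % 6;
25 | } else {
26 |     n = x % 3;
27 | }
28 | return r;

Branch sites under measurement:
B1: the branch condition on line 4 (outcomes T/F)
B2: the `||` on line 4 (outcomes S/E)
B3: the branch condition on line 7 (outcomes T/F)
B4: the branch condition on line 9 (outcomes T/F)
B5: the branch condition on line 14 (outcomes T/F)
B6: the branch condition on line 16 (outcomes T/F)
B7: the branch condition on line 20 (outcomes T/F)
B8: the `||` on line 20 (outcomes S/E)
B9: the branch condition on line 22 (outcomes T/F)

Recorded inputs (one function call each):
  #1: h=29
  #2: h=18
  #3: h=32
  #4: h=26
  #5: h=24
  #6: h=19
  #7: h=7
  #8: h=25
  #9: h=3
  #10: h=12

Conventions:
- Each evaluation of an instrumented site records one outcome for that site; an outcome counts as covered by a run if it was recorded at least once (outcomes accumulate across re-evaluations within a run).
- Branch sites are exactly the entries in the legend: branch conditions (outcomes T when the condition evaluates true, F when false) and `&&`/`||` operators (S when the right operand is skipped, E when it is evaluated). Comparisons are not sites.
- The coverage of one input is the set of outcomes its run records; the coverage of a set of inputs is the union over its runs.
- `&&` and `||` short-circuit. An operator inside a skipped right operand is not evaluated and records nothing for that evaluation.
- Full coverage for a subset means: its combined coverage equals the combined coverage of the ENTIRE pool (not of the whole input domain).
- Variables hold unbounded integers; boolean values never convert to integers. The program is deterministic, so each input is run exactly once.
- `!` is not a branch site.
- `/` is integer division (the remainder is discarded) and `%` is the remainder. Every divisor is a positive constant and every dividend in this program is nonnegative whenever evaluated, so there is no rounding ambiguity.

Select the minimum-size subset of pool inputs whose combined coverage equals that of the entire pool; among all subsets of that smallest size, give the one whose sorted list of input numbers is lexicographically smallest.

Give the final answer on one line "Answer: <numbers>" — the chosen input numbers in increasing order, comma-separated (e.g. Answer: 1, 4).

input #1, h=29: events B2->S, B1->T, B3->F, B4->F, B5->F, B6->F, B8->E, B7->F, B9->F; outcomes B1=T, B2=S, B3=F, B4=F, B5=F, B6=F, B7=F, B8=E, B9=F
input #2, h=18: events B2->S, B1->T, B3->F, B4->T, B5->F, B6->F, B8->S, B7->T; outcomes B1=T, B2=S, B3=F, B4=T, B5=F, B6=F, B7=T, B8=S
input #3, h=32: events B2->S, B1->T, B3->F, B4->F, B5->F, B6->F, B8->E, B7->F, B9->T; outcomes B1=T, B2=S, B3=F, B4=F, B5=F, B6=F, B7=F, B8=E, B9=T
input #4, h=26: events B2->S, B1->T, B3->F, B4->F, B5->F, B6->F, B8->S, B7->T; outcomes B1=T, B2=S, B3=F, B4=F, B5=F, B6=F, B7=T, B8=S
input #5, h=24: events B2->S, B1->T, B3->F, B4->F, B5->F, B6->F, B8->S, B7->T; outcomes B1=T, B2=S, B3=F, B4=F, B5=F, B6=F, B7=T, B8=S
input #6, h=19: events B2->S, B1->T, B3->F, B4->T, B5->F, B6->F, B8->S, B7->T; outcomes B1=T, B2=S, B3=F, B4=T, B5=F, B6=F, B7=T, B8=S
input #7, h=7: events B2->S, B1->T, B3->T, B5->T, B8->S, B7->T; outcomes B1=T, B2=S, B3=T, B5=T, B7=T, B8=S
input #8, h=25: events B2->S, B1->T, B3->F, B4->F, B5->F, B6->F, B8->S, B7->T; outcomes B1=T, B2=S, B3=F, B4=F, B5=F, B6=F, B7=T, B8=S
input #9, h=3: events B2->S, B1->T, B3->T, B5->T, B8->S, B7->T; outcomes B1=T, B2=S, B3=T, B5=T, B7=T, B8=S
input #10, h=12: events B2->S, B1->T, B3->F, B4->T, B5->T, B8->S, B7->T; outcomes B1=T, B2=S, B3=F, B4=T, B5=T, B7=T, B8=S
pool-wide coverage (15 outcomes): B1=T, B2=S, B3=T, B3=F, B4=T, B4=F, B5=T, B5=F, B6=F, B7=T, B7=F, B8=S, B8=E, B9=T, B9=F
no size-1 subset reaches all 15 outcomes (best union: 9/15)
no size-2 subset reaches all 15 outcomes (best union: 13/15)
no size-3 subset reaches all 15 outcomes (best union: 14/15)
at size 4, {1, 2, 3, 7} reaches all 15 outcomes; every lexicographically earlier size-4 subset fails

Answer: 1, 2, 3, 7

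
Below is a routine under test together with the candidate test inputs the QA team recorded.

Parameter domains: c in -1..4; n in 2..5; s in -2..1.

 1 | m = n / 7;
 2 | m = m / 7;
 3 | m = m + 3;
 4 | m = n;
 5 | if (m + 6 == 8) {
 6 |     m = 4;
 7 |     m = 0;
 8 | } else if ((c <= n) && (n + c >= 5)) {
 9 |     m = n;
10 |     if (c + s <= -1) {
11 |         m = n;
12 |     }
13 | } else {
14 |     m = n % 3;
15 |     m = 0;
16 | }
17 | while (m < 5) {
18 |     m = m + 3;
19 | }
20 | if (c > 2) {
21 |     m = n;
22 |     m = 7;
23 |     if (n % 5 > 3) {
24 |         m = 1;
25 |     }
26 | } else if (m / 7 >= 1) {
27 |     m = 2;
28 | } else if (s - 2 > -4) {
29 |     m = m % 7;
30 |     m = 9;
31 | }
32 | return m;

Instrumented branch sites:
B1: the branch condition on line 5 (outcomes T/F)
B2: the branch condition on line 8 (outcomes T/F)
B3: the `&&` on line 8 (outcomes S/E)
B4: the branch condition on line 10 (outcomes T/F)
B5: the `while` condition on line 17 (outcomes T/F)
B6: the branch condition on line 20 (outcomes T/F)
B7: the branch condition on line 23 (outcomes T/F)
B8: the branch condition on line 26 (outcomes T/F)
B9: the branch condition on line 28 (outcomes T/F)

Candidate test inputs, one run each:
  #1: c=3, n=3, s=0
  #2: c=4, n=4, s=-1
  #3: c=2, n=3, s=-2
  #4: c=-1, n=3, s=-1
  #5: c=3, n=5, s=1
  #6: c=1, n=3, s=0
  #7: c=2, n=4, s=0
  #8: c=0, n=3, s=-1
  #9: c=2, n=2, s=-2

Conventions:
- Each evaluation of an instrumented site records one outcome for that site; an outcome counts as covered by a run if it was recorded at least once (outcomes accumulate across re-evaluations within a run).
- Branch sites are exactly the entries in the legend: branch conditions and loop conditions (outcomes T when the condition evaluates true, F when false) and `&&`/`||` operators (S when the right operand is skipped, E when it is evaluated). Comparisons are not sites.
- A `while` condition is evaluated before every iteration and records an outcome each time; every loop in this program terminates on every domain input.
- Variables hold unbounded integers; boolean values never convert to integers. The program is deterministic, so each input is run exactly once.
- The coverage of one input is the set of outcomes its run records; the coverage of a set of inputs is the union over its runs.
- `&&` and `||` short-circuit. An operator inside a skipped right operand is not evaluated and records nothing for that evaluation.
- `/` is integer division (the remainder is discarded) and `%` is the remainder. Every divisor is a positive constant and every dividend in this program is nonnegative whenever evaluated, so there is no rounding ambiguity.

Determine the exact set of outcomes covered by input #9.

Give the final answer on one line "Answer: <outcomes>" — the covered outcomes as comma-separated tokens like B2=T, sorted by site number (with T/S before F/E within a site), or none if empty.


Event log for input #9 (c=2, n=2, s=-2):
  B1->T, B5->T, B5->T, B5->F, B6->F, B8->F, B9->F
as a set, this run covers: B1=T, B5=T, B5=F, B6=F, B8=F, B9=F
Answer: B1=T, B5=T, B5=F, B6=F, B8=F, B9=F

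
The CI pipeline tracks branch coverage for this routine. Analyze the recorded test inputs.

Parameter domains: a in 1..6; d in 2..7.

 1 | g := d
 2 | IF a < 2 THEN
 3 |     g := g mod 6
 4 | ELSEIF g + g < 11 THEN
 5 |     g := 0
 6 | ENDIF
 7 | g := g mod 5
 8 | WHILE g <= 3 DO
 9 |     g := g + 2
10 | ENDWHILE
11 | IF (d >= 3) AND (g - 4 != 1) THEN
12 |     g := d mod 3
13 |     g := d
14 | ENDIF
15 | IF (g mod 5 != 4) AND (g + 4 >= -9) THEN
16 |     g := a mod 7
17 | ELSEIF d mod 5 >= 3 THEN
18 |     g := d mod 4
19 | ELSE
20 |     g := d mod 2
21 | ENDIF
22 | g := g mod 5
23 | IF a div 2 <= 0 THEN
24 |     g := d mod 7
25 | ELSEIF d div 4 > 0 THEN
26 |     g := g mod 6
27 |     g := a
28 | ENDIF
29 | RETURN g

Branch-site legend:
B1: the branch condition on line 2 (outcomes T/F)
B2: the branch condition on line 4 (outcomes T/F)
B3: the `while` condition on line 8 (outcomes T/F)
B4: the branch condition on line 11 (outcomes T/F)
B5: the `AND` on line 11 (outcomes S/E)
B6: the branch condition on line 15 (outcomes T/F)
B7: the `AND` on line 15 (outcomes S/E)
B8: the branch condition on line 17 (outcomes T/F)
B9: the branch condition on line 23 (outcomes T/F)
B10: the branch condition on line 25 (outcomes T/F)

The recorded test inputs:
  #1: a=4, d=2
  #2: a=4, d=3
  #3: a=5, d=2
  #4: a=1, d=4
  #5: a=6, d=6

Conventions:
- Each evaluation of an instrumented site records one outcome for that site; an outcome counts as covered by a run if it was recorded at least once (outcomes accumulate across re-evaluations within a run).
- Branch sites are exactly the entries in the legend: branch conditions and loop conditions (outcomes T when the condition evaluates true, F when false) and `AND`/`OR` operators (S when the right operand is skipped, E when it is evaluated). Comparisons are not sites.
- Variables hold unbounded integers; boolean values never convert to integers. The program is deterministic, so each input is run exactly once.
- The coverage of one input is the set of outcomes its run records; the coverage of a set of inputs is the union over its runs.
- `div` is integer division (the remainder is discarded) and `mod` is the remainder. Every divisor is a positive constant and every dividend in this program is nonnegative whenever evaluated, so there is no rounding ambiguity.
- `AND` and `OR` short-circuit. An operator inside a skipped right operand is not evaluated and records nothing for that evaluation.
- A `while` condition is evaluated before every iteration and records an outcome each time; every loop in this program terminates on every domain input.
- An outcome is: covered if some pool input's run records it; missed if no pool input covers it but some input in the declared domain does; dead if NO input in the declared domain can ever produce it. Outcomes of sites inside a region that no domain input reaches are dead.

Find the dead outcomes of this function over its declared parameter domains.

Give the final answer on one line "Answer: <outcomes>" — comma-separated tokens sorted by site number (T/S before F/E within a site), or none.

sweeping the full domain (36 inputs) for each outcome:
  reachable outcomes have witnesses, e.g. B1=T (e.g. a=1, d=2), B1=F (e.g. a=2, d=2), B2=T (e.g. a=2, d=2), B2=F (e.g. a=2, d=6)

Answer: none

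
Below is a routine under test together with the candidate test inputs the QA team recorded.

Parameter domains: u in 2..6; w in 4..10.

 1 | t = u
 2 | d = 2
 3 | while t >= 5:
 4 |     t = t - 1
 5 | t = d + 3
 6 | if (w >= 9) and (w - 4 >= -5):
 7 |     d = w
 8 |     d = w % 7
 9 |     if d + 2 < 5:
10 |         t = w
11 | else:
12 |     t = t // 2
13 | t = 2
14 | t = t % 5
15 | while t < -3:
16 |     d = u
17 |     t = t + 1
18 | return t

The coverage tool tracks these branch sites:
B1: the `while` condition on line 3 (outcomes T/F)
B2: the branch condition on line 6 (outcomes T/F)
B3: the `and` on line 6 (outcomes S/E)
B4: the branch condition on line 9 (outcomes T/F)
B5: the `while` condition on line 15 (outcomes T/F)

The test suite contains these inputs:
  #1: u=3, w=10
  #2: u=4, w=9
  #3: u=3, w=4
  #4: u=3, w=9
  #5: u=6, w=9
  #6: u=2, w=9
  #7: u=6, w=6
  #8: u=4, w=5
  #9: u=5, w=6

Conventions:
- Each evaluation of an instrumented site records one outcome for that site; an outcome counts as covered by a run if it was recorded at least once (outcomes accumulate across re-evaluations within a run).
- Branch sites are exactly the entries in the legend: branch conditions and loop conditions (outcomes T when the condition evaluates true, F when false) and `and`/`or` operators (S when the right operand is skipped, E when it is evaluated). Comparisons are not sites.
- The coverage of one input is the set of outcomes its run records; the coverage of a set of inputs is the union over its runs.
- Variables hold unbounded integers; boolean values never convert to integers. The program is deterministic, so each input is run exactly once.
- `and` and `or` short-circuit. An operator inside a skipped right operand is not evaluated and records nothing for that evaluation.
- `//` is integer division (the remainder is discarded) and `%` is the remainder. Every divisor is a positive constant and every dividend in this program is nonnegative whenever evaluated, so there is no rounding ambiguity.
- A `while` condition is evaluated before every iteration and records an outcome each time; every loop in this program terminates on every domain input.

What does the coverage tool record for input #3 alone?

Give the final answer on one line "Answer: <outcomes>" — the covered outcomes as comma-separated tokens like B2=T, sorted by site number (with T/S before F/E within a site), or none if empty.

Event log for input #3 (u=3, w=4):
  B1->F, B3->S, B2->F, B5->F
distinct outcomes covered: B1=F, B2=F, B3=S, B5=F

Answer: B1=F, B2=F, B3=S, B5=F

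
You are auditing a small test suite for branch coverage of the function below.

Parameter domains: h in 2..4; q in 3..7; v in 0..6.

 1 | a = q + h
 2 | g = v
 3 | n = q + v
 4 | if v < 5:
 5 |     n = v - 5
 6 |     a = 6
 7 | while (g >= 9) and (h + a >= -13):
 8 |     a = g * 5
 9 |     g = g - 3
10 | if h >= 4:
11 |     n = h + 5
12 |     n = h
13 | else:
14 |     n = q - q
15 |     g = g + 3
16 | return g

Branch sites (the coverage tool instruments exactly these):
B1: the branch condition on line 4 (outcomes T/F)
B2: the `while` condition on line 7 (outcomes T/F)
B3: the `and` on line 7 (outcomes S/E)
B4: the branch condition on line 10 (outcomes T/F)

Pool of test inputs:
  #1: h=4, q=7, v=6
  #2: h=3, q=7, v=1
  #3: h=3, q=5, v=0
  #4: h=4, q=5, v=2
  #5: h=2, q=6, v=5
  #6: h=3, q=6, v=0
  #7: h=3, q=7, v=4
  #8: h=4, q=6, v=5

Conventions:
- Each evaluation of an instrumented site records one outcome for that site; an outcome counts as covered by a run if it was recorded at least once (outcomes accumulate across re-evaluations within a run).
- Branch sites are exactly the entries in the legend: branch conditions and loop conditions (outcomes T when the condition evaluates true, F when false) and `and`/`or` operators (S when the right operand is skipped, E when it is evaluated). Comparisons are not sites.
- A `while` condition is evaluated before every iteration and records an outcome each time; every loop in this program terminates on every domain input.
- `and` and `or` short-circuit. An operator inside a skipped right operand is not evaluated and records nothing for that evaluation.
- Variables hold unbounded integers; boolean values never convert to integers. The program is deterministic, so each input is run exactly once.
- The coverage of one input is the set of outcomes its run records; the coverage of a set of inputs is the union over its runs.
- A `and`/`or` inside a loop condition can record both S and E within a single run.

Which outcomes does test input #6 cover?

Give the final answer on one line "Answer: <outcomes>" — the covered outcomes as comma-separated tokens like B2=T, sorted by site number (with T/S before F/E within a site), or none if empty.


Running input #6 (h=3, q=6, v=0), event by event:
  B1->T, B3->S, B2->F, B4->F
distinct outcomes covered: B1=T, B2=F, B3=S, B4=F
Answer: B1=T, B2=F, B3=S, B4=F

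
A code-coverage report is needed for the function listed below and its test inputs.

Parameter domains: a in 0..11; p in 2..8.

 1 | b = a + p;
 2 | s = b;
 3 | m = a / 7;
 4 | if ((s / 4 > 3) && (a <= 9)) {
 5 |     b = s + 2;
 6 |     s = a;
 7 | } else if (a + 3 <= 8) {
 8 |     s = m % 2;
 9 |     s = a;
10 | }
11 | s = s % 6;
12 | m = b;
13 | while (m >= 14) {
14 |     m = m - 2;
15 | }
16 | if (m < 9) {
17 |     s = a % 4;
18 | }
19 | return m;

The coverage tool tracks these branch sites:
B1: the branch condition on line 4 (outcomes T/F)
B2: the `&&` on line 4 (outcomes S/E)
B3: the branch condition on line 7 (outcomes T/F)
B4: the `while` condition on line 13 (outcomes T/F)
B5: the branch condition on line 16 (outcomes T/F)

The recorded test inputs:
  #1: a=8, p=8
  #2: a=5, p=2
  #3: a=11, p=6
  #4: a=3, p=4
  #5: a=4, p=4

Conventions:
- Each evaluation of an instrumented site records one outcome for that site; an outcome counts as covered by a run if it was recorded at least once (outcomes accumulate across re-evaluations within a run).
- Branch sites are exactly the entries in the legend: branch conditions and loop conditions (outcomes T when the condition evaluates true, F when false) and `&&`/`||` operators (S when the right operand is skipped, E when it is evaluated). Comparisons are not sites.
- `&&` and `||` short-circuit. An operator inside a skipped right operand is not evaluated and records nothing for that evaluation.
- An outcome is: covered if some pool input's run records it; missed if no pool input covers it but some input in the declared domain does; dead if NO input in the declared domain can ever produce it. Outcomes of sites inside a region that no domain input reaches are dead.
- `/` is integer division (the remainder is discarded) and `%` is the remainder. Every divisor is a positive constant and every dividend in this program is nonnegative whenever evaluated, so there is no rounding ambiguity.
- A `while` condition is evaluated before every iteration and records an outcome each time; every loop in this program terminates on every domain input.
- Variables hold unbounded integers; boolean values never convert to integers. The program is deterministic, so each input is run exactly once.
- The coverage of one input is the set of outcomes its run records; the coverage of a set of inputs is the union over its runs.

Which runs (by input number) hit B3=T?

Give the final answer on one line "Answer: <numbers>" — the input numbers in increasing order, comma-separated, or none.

input #1 (a=8, p=8): does not produce B3=T
input #2 (a=5, p=2): produces B3=T
input #3 (a=11, p=6): does not produce B3=T
input #4 (a=3, p=4): produces B3=T
input #5 (a=4, p=4): produces B3=T

Answer: 2, 4, 5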